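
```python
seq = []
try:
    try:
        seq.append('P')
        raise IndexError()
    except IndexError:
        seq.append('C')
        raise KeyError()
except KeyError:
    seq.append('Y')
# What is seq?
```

Step-by-step execution trace:
1. Inner try: `seq.append('P')` → seq = ['P'].
2. `raise IndexError()` raises IndexError.
3. Inner `except IndexError` matches → `seq.append('C')` → seq = ['P', 'C'].
4. `raise KeyError()` raises KeyError; propagates to outer try.
5. Outer `except KeyError` matches → `seq.append('Y')` → seq = ['P', 'C', 'Y'].
Result: ['P', 'C', 'Y']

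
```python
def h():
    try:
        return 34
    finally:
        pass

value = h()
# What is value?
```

Step-by-step execution trace:
1. `h()` enters try: `return 34` sets pending return value 34.
2. Before returning, `finally: pass` runs (no effect).
3. h() returns 34 → value = 34.
Result: 34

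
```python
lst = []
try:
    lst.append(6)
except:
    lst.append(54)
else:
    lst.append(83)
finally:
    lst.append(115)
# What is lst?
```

Step-by-step execution trace:
1. try: `lst.append(6)` → lst = [6]. No exception raised.
2. `except` is skipped.
3. `else` runs: `lst.append(83)` → lst = [6, 83].
4. `finally` always runs: `lst.append(115)` → lst = [6, 83, 115].
Result: [6, 83, 115]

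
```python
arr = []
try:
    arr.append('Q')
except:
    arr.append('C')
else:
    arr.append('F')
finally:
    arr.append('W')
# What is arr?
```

Step-by-step execution trace:
1. try: `arr.append('Q')` → arr = ['Q']. No exception raised.
2. `except` is skipped.
3. `else` runs: `arr.append('F')` → arr = ['Q', 'F'].
4. `finally` always runs: `arr.append('W')` → arr = ['Q', 'F', 'W'].
Result: ['Q', 'F', 'W']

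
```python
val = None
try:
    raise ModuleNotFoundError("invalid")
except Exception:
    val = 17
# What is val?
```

Step-by-step execution trace:
1. `raise ModuleNotFoundError(...)` raises ModuleNotFoundError.
2. `except Exception` matches (ModuleNotFoundError is a subclass of Exception) → val = 17.
Result: 17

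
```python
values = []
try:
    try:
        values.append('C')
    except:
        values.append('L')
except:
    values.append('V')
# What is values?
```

Step-by-step execution trace:
1. Inner try: `values.append('C')` → values = ['C']. No exception raised.
2. Inner `except` is skipped.
3. Inner try completes normally; outer `except` is skipped.
Result: ['C']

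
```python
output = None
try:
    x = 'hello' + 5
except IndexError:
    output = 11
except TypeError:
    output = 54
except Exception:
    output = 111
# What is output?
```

Step-by-step execution trace:
1. `x = 'hello' + 5` raises TypeError.
2. `except IndexError` does not match TypeError; skipped.
3. `except TypeError` matches → output = 54.
4. Remaining except clauses are skipped.
Result: 54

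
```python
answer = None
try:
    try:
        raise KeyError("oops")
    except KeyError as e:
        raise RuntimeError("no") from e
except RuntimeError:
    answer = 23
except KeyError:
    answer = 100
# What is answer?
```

Step-by-step execution trace:
1. Inner try raises KeyError; inner `except KeyError as e` catches it.
2. `raise RuntimeError(...) from e` raises RuntimeError (KeyError is attached as __cause__, but only RuntimeError is active).
3. Outer `except RuntimeError` matches → answer = 23.
4. `except KeyError` is not reached.
Result: 23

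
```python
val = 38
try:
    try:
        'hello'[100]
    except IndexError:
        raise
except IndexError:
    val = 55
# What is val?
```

Step-by-step execution trace:
1. Inner try: `'hello'[100]` raises IndexError.
2. Inner `except IndexError` matches; bare `raise` re-raises the same IndexError.
3. Outer `except IndexError` matches → val = 55.
Result: 55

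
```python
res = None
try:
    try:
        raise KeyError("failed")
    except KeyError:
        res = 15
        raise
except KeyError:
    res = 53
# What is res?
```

Step-by-step execution trace:
1. Inner try: `raise KeyError("failed")` raises KeyError.
2. Inner `except KeyError` matches → res = 15.
3. bare `raise` re-raises the same KeyError.
4. Outer `except KeyError` matches → res = 53.
Result: 53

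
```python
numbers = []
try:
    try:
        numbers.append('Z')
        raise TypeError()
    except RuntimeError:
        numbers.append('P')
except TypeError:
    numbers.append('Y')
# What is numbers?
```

Step-by-step execution trace:
1. Inner try: `numbers.append('Z')` → numbers = ['Z'].
2. `raise TypeError()` raises TypeError.
3. Inner `except RuntimeError` does not match TypeError; exception propagates to outer try.
4. Outer `except TypeError` matches → `numbers.append('Y')` → numbers = ['Z', 'Y'].
Result: ['Z', 'Y']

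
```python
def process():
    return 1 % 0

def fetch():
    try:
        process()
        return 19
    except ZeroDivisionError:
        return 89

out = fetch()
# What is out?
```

Step-by-step execution trace:
1. `fetch()` calls `process()`.
2. `process()` evaluates `1 % 0`, which raises ZeroDivisionError; it propagates to the caller.
3. `return 19` is not reached.
4. `except ZeroDivisionError` in fetch matches → returns 89.
5. out = 89.
Result: 89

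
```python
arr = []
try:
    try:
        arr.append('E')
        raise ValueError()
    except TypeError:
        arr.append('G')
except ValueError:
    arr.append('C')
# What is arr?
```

Step-by-step execution trace:
1. Inner try: `arr.append('E')` → arr = ['E'].
2. `raise ValueError()` raises ValueError.
3. Inner `except TypeError` does not match ValueError; exception propagates to outer try.
4. Outer `except ValueError` matches → `arr.append('C')` → arr = ['E', 'C'].
Result: ['E', 'C']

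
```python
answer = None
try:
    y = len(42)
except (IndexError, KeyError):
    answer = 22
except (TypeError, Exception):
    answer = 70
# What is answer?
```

Step-by-step execution trace:
1. `y = len(42)` raises TypeError.
2. `except (IndexError, KeyError)` does not match TypeError; skipped.
3. `except (TypeError, Exception)` matches (TypeError is in the tuple) → answer = 70.
Result: 70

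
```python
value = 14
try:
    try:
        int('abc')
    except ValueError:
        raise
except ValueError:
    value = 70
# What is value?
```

Step-by-step execution trace:
1. Inner try: `int('abc')` raises ValueError.
2. Inner `except ValueError` matches; bare `raise` re-raises the same ValueError.
3. Outer `except ValueError` matches → value = 70.
Result: 70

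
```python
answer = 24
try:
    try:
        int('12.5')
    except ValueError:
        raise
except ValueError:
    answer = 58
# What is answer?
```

Step-by-step execution trace:
1. Inner try: `int('12.5')` raises ValueError.
2. Inner `except ValueError` matches; bare `raise` re-raises the same ValueError.
3. Outer `except ValueError` matches → answer = 58.
Result: 58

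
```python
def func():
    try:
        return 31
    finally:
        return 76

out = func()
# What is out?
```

Step-by-step execution trace:
1. `func()` enters try: `return 31` sets pending return value 31.
2. Before returning, `finally: return 76` runs and overrides the pending return.
3. func() returns 76 → out = 76.
Result: 76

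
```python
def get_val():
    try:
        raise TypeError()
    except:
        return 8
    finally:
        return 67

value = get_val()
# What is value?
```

Step-by-step execution trace:
1. `get_val()` enters try: `raise TypeError()` raises TypeError.
2. bare `except` matches → `return 8` sets pending return value 8.
3. Before returning, `finally: return 67` runs and overrides the pending return.
4. get_val() returns 67 → value = 67.
Result: 67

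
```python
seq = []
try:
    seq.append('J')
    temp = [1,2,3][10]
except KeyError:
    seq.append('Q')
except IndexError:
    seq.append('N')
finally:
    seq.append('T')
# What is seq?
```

Step-by-step execution trace:
1. try: `seq.append('J')` → seq = ['J'].
2. `temp = [1,2,3][10]` raises IndexError.
3. `except KeyError` does not match IndexError; skipped.
4. `except IndexError` matches → `seq.append('N')` → seq = ['J', 'N'].
5. finally always runs: `seq.append('T')` → seq = ['J', 'N', 'T'].
Result: ['J', 'N', 'T']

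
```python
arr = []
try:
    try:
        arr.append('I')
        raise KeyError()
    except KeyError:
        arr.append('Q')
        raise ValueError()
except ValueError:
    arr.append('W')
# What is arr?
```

Step-by-step execution trace:
1. Inner try: `arr.append('I')` → arr = ['I'].
2. `raise KeyError()` raises KeyError.
3. Inner `except KeyError` matches → `arr.append('Q')` → arr = ['I', 'Q'].
4. `raise ValueError()` raises ValueError; propagates to outer try.
5. Outer `except ValueError` matches → `arr.append('W')` → arr = ['I', 'Q', 'W'].
Result: ['I', 'Q', 'W']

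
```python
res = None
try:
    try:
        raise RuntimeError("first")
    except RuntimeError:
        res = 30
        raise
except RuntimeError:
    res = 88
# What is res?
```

Step-by-step execution trace:
1. Inner try: `raise RuntimeError("first")` raises RuntimeError.
2. Inner `except RuntimeError` matches → res = 30.
3. bare `raise` re-raises the same RuntimeError.
4. Outer `except RuntimeError` matches → res = 88.
Result: 88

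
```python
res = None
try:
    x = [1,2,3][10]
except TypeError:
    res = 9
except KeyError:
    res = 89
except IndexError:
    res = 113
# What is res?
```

Step-by-step execution trace:
1. `x = [1,2,3][10]` raises IndexError.
2. `except TypeError` does not match IndexError; skipped.
3. `except KeyError` does not match IndexError; skipped.
4. `except IndexError` matches → res = 113.
Result: 113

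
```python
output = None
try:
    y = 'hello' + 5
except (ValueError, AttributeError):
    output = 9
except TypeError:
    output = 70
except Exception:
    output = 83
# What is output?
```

Step-by-step execution trace:
1. `y = 'hello' + 5` raises TypeError.
2. `except (ValueError, AttributeError)` does not match TypeError; skipped.
3. `except TypeError` matches (exact type match) → output = 70.
4. `except Exception` is not reached.
Result: 70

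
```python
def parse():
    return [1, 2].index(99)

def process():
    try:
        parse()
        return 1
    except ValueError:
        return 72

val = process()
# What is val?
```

Step-by-step execution trace:
1. `process()` calls `parse()`.
2. `parse()` evaluates `[1, 2].index(99)`, which raises ValueError; it propagates to the caller.
3. `return 1` is not reached.
4. `except ValueError` in process matches → returns 72.
5. val = 72.
Result: 72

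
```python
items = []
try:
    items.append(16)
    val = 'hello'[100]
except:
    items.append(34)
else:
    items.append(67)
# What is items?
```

Step-by-step execution trace:
1. try: `items.append(16)` → items = [16].
2. `val = 'hello'[100]` raises IndexError.
3. bare `except` matches → `items.append(34)` → items = [16, 34].
4. `else` is skipped (an exception was raised).
Result: [16, 34]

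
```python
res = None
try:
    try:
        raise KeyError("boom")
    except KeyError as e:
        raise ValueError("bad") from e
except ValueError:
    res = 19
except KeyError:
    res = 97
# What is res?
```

Step-by-step execution trace:
1. Inner try raises KeyError; inner `except KeyError as e` catches it.
2. `raise ValueError(...) from e` raises ValueError (KeyError is attached as __cause__, but only ValueError is active).
3. Outer `except ValueError` matches → res = 19.
4. `except KeyError` is not reached.
Result: 19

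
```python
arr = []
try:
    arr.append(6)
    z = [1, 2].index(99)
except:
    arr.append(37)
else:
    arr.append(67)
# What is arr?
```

Step-by-step execution trace:
1. try: `arr.append(6)` → arr = [6].
2. `z = [1, 2].index(99)` raises ValueError.
3. bare `except` matches → `arr.append(37)` → arr = [6, 37].
4. `else` is skipped (an exception was raised).
Result: [6, 37]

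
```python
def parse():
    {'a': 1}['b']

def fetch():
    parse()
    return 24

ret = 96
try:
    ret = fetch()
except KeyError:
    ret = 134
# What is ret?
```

Step-by-step execution trace:
1. ret starts at 96.
2. try: `fetch()` calls `parse()`.
3. `parse()` evaluates `{'a': 1}['b']`, which raises KeyError; it propagates through fetch (uncaught).
4. `return 24` in fetch is not reached; the assignment to ret does not complete.
5. `except KeyError` matches → ret = 134.
Result: 134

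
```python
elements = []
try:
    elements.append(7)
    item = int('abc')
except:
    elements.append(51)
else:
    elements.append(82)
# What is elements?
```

Step-by-step execution trace:
1. try: `elements.append(7)` → elements = [7].
2. `item = int('abc')` raises ValueError.
3. bare `except` matches → `elements.append(51)` → elements = [7, 51].
4. `else` is skipped (an exception was raised).
Result: [7, 51]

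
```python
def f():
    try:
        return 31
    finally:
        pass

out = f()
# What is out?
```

Step-by-step execution trace:
1. `f()` enters try: `return 31` sets pending return value 31.
2. Before returning, `finally: pass` runs (no effect).
3. f() returns 31 → out = 31.
Result: 31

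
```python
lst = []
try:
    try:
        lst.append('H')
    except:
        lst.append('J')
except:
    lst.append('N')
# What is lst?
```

Step-by-step execution trace:
1. Inner try: `lst.append('H')` → lst = ['H']. No exception raised.
2. Inner `except` is skipped.
3. Inner try completes normally; outer `except` is skipped.
Result: ['H']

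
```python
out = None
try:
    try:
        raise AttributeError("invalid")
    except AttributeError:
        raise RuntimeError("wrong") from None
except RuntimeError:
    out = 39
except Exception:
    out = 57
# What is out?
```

Step-by-step execution trace:
1. Inner try raises AttributeError; inner `except AttributeError` catches it.
2. `raise RuntimeError(...) from None` raises RuntimeError (from None suppresses __context__, but the active exception is still RuntimeError).
3. Outer `except RuntimeError` matches → out = 39.
4. `except Exception` is not reached.
Result: 39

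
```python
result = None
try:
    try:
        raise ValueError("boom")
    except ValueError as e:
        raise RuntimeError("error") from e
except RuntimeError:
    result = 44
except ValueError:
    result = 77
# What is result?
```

Step-by-step execution trace:
1. Inner try raises ValueError; inner `except ValueError as e` catches it.
2. `raise RuntimeError(...) from e` raises RuntimeError (ValueError is attached as __cause__, but only RuntimeError is active).
3. Outer `except RuntimeError` matches → result = 44.
4. `except ValueError` is not reached.
Result: 44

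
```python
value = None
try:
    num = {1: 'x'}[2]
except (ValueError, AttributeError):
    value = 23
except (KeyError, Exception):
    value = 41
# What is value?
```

Step-by-step execution trace:
1. `num = {1: 'x'}[2]` raises KeyError.
2. `except (ValueError, AttributeError)` does not match KeyError; skipped.
3. `except (KeyError, Exception)` matches (KeyError is in the tuple) → value = 41.
Result: 41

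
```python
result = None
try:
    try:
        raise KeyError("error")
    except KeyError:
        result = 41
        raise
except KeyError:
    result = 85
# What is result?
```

Step-by-step execution trace:
1. Inner try: `raise KeyError("error")` raises KeyError.
2. Inner `except KeyError` matches → result = 41.
3. bare `raise` re-raises the same KeyError.
4. Outer `except KeyError` matches → result = 85.
Result: 85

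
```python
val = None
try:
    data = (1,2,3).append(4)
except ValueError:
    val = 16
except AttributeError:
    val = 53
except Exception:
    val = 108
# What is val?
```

Step-by-step execution trace:
1. `data = (1,2,3).append(4)` raises AttributeError.
2. `except ValueError` does not match AttributeError; skipped.
3. `except AttributeError` matches → val = 53.
4. Remaining except clauses are skipped.
Result: 53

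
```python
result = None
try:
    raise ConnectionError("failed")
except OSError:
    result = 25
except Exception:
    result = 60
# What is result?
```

Step-by-step execution trace:
1. `raise ConnectionError(...)` raises ConnectionError.
2. `except OSError` matches (ConnectionError is a subclass of OSError) → result = 25.
3. `except Exception` is not reached.
Result: 25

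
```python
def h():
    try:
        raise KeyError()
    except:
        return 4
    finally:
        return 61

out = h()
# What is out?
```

Step-by-step execution trace:
1. `h()` enters try: `raise KeyError()` raises KeyError.
2. bare `except` matches → `return 4` sets pending return value 4.
3. Before returning, `finally: return 61` runs and overrides the pending return.
4. h() returns 61 → out = 61.
Result: 61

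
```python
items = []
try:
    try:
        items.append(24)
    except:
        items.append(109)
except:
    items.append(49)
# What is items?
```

Step-by-step execution trace:
1. Inner try: `items.append(24)` → items = [24]. No exception raised.
2. Inner `except` is skipped.
3. Inner try completes normally; outer `except` is skipped.
Result: [24]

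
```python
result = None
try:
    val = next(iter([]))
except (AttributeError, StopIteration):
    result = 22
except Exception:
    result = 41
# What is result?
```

Step-by-step execution trace:
1. `val = next(iter([]))` raises StopIteration.
2. `except (AttributeError, StopIteration)` matches (StopIteration is in the tuple) → result = 22.
3. `except Exception` is not reached.
Result: 22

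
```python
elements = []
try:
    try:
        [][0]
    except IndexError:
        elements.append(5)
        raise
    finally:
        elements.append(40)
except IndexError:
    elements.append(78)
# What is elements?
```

Step-by-step execution trace:
1. Inner try: `[][0]` raises IndexError.
2. Inner `except IndexError` matches → `elements.append(5)` → elements = [5].
3. bare `raise` re-raises IndexError.
4. Inner `finally` runs during unwinding: `elements.append(40)` → elements = [5, 40].
5. Outer `except IndexError` matches → `elements.append(78)` → elements = [5, 40, 78].
Result: [5, 40, 78]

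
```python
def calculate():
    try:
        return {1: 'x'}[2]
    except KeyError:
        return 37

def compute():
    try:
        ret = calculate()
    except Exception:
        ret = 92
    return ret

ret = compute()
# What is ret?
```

Step-by-step execution trace:
1. `compute()` calls `calculate()`.
2. In calculate: `{1: 'x'}[2]` raises KeyError; `except KeyError` catches it → returns 37.
3. In compute: `ret = calculate()` → ret = 37. No exception reaches compute.
4. `except Exception` is skipped; compute returns 37.
5. ret = 37.
Result: 37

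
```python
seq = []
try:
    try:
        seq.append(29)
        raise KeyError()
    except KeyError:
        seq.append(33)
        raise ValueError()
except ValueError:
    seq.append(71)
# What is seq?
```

Step-by-step execution trace:
1. Inner try: `seq.append(29)` → seq = [29].
2. `raise KeyError()` raises KeyError.
3. Inner `except KeyError` matches → `seq.append(33)` → seq = [29, 33].
4. `raise ValueError()` raises ValueError; propagates to outer try.
5. Outer `except ValueError` matches → `seq.append(71)` → seq = [29, 33, 71].
Result: [29, 33, 71]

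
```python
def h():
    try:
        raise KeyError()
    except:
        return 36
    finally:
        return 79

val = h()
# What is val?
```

Step-by-step execution trace:
1. `h()` enters try: `raise KeyError()` raises KeyError.
2. bare `except` matches → `return 36` sets pending return value 36.
3. Before returning, `finally: return 79` runs and overrides the pending return.
4. h() returns 79 → val = 79.
Result: 79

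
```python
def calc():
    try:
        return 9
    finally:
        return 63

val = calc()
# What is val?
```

Step-by-step execution trace:
1. `calc()` enters try: `return 9` sets pending return value 9.
2. Before returning, `finally: return 63` runs and overrides the pending return.
3. calc() returns 63 → val = 63.
Result: 63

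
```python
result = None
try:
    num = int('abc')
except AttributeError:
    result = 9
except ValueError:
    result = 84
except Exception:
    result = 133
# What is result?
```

Step-by-step execution trace:
1. `num = int('abc')` raises ValueError.
2. `except AttributeError` does not match ValueError; skipped.
3. `except ValueError` matches → result = 84.
4. Remaining except clauses are skipped.
Result: 84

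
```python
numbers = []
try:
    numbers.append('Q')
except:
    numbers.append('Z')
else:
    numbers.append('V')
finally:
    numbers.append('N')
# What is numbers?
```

Step-by-step execution trace:
1. try: `numbers.append('Q')` → numbers = ['Q']. No exception raised.
2. `except` is skipped.
3. `else` runs: `numbers.append('V')` → numbers = ['Q', 'V'].
4. `finally` always runs: `numbers.append('N')` → numbers = ['Q', 'V', 'N'].
Result: ['Q', 'V', 'N']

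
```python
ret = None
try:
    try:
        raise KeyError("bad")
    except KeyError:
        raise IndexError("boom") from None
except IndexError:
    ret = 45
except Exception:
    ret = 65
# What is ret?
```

Step-by-step execution trace:
1. Inner try raises KeyError; inner `except KeyError` catches it.
2. `raise IndexError(...) from None` raises IndexError (from None suppresses __context__, but the active exception is still IndexError).
3. Outer `except IndexError` matches → ret = 45.
4. `except Exception` is not reached.
Result: 45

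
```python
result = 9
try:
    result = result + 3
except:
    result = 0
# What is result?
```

Step-by-step execution trace:
1. result starts at 9.
2. try: `result = result + 3` → result = 12. No exception raised.
3. `except` is skipped.
Result: 12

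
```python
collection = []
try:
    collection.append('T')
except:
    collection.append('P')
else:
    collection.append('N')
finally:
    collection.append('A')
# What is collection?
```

Step-by-step execution trace:
1. try: `collection.append('T')` → collection = ['T']. No exception raised.
2. `except` is skipped.
3. `else` runs: `collection.append('N')` → collection = ['T', 'N'].
4. `finally` always runs: `collection.append('A')` → collection = ['T', 'N', 'A'].
Result: ['T', 'N', 'A']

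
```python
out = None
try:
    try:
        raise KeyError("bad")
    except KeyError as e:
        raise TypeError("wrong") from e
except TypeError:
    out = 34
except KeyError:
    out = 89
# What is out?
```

Step-by-step execution trace:
1. Inner try raises KeyError; inner `except KeyError as e` catches it.
2. `raise TypeError(...) from e` raises TypeError (KeyError is attached as __cause__, but only TypeError is active).
3. Outer `except TypeError` matches → out = 34.
4. `except KeyError` is not reached.
Result: 34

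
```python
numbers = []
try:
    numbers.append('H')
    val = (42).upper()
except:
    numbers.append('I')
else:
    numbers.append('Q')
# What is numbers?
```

Step-by-step execution trace:
1. try: `numbers.append('H')` → numbers = ['H'].
2. `val = (42).upper()` raises AttributeError.
3. bare `except` matches → `numbers.append('I')` → numbers = ['H', 'I'].
4. `else` is skipped (an exception was raised).
Result: ['H', 'I']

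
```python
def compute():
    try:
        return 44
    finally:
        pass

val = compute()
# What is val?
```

Step-by-step execution trace:
1. `compute()` enters try: `return 44` sets pending return value 44.
2. Before returning, `finally: pass` runs (no effect).
3. compute() returns 44 → val = 44.
Result: 44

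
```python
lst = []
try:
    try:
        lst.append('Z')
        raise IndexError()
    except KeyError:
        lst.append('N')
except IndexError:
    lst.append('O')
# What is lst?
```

Step-by-step execution trace:
1. Inner try: `lst.append('Z')` → lst = ['Z'].
2. `raise IndexError()` raises IndexError.
3. Inner `except KeyError` does not match IndexError; exception propagates to outer try.
4. Outer `except IndexError` matches → `lst.append('O')` → lst = ['Z', 'O'].
Result: ['Z', 'O']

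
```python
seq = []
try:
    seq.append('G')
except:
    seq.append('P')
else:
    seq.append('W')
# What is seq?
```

Step-by-step execution trace:
1. try: `seq.append('G')` → seq = ['G']. No exception raised.
2. `except` is skipped.
3. `else` runs (try completed without exception): `seq.append('W')` → seq = ['G', 'W'].
Result: ['G', 'W']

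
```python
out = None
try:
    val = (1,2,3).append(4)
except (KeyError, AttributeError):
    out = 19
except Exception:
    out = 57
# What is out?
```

Step-by-step execution trace:
1. `val = (1,2,3).append(4)` raises AttributeError.
2. `except (KeyError, AttributeError)` matches (AttributeError is in the tuple) → out = 19.
3. `except Exception` is not reached.
Result: 19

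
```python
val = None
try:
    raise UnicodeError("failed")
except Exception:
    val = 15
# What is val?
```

Step-by-step execution trace:
1. `raise UnicodeError(...)` raises UnicodeError.
2. `except Exception` matches (UnicodeError is a subclass of Exception) → val = 15.
Result: 15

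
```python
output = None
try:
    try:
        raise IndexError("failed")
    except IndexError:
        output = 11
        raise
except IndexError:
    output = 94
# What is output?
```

Step-by-step execution trace:
1. Inner try: `raise IndexError("failed")` raises IndexError.
2. Inner `except IndexError` matches → output = 11.
3. bare `raise` re-raises the same IndexError.
4. Outer `except IndexError` matches → output = 94.
Result: 94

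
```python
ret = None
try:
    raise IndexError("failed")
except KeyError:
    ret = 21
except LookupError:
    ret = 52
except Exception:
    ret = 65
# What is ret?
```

Step-by-step execution trace:
1. `raise IndexError(...)` raises IndexError.
2. `except KeyError` does not match (IndexError is not a subclass of KeyError); skipped.
3. `except LookupError` matches (IndexError is a subclass of LookupError) → ret = 52.
4. `except Exception` is not reached.
Result: 52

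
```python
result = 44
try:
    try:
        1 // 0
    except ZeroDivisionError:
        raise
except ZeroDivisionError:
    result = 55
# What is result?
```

Step-by-step execution trace:
1. Inner try: `1 // 0` raises ZeroDivisionError.
2. Inner `except ZeroDivisionError` matches; bare `raise` re-raises the same ZeroDivisionError.
3. Outer `except ZeroDivisionError` matches → result = 55.
Result: 55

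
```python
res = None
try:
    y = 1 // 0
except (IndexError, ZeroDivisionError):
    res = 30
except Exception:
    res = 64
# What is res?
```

Step-by-step execution trace:
1. `y = 1 // 0` raises ZeroDivisionError.
2. `except (IndexError, ZeroDivisionError)` matches (ZeroDivisionError is in the tuple) → res = 30.
3. `except Exception` is not reached.
Result: 30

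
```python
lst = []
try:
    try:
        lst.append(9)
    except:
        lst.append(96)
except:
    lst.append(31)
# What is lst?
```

Step-by-step execution trace:
1. Inner try: `lst.append(9)` → lst = [9]. No exception raised.
2. Inner `except` is skipped.
3. Inner try completes normally; outer `except` is skipped.
Result: [9]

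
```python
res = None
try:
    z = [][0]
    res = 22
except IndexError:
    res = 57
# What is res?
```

Step-by-step execution trace:
1. `z = [][0]` raises IndexError.
2. `res = 22` is not reached.
3. `except IndexError` matches → res = 57.
Result: 57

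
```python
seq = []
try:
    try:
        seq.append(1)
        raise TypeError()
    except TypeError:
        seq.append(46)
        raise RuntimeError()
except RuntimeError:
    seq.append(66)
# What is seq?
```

Step-by-step execution trace:
1. Inner try: `seq.append(1)` → seq = [1].
2. `raise TypeError()` raises TypeError.
3. Inner `except TypeError` matches → `seq.append(46)` → seq = [1, 46].
4. `raise RuntimeError()` raises RuntimeError; propagates to outer try.
5. Outer `except RuntimeError` matches → `seq.append(66)` → seq = [1, 46, 66].
Result: [1, 46, 66]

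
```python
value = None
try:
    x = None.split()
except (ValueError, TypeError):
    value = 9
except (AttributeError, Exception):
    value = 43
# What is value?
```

Step-by-step execution trace:
1. `x = None.split()` raises AttributeError.
2. `except (ValueError, TypeError)` does not match AttributeError; skipped.
3. `except (AttributeError, Exception)` matches (AttributeError is in the tuple) → value = 43.
Result: 43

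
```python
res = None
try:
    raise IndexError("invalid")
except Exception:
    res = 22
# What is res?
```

Step-by-step execution trace:
1. `raise IndexError(...)` raises IndexError.
2. `except Exception` matches (IndexError is a subclass of Exception) → res = 22.
Result: 22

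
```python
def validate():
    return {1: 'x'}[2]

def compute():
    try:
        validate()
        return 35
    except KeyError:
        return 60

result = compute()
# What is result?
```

Step-by-step execution trace:
1. `compute()` calls `validate()`.
2. `validate()` evaluates `{1: 'x'}[2]`, which raises KeyError; it propagates to the caller.
3. `return 35` is not reached.
4. `except KeyError` in compute matches → returns 60.
5. result = 60.
Result: 60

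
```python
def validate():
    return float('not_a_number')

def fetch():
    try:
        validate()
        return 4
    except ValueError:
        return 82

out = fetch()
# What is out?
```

Step-by-step execution trace:
1. `fetch()` calls `validate()`.
2. `validate()` evaluates `float('not_a_number')`, which raises ValueError; it propagates to the caller.
3. `return 4` is not reached.
4. `except ValueError` in fetch matches → returns 82.
5. out = 82.
Result: 82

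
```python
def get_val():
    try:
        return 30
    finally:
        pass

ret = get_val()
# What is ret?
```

Step-by-step execution trace:
1. `get_val()` enters try: `return 30` sets pending return value 30.
2. Before returning, `finally: pass` runs (no effect).
3. get_val() returns 30 → ret = 30.
Result: 30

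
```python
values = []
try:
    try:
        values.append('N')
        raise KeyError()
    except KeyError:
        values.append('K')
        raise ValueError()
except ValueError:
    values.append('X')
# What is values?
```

Step-by-step execution trace:
1. Inner try: `values.append('N')` → values = ['N'].
2. `raise KeyError()` raises KeyError.
3. Inner `except KeyError` matches → `values.append('K')` → values = ['N', 'K'].
4. `raise ValueError()` raises ValueError; propagates to outer try.
5. Outer `except ValueError` matches → `values.append('X')` → values = ['N', 'K', 'X'].
Result: ['N', 'K', 'X']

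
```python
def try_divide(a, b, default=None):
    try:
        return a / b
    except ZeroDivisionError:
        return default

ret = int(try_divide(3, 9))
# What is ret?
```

Step-by-step execution trace:
1. `try_divide(3, 9)` enters try: `return 3 / 9` → returns 0.3333333333333333. No exception raised.
2. `except ZeroDivisionError` is skipped.
3. `int(0.3333333333333333)` → 0 → ret = 0.
Result: 0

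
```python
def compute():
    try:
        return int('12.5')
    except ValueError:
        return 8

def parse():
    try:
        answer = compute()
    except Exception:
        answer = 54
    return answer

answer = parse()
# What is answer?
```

Step-by-step execution trace:
1. `parse()` calls `compute()`.
2. In compute: `int('12.5')` raises ValueError; `except ValueError` catches it → returns 8.
3. In parse: `answer = compute()` → answer = 8. No exception reaches parse.
4. `except Exception` is skipped; parse returns 8.
5. answer = 8.
Result: 8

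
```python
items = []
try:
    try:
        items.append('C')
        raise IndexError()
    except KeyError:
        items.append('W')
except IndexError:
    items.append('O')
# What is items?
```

Step-by-step execution trace:
1. Inner try: `items.append('C')` → items = ['C'].
2. `raise IndexError()` raises IndexError.
3. Inner `except KeyError` does not match IndexError; exception propagates to outer try.
4. Outer `except IndexError` matches → `items.append('O')` → items = ['C', 'O'].
Result: ['C', 'O']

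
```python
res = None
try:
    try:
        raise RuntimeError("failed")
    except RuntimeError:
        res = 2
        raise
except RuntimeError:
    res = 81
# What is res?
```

Step-by-step execution trace:
1. Inner try: `raise RuntimeError("failed")` raises RuntimeError.
2. Inner `except RuntimeError` matches → res = 2.
3. bare `raise` re-raises the same RuntimeError.
4. Outer `except RuntimeError` matches → res = 81.
Result: 81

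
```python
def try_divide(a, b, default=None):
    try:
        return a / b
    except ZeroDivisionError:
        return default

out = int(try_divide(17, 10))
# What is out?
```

Step-by-step execution trace:
1. `try_divide(17, 10)` enters try: `return 17 / 10` → returns 1.7. No exception raised.
2. `except ZeroDivisionError` is skipped.
3. `int(1.7)` → 1 → out = 1.
Result: 1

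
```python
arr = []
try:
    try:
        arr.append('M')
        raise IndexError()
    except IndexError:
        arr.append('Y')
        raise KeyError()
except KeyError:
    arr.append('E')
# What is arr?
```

Step-by-step execution trace:
1. Inner try: `arr.append('M')` → arr = ['M'].
2. `raise IndexError()` raises IndexError.
3. Inner `except IndexError` matches → `arr.append('Y')` → arr = ['M', 'Y'].
4. `raise KeyError()` raises KeyError; propagates to outer try.
5. Outer `except KeyError` matches → `arr.append('E')` → arr = ['M', 'Y', 'E'].
Result: ['M', 'Y', 'E']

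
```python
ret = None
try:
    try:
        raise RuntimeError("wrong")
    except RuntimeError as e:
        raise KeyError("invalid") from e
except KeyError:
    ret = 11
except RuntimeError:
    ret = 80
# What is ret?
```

Step-by-step execution trace:
1. Inner try raises RuntimeError; inner `except RuntimeError as e` catches it.
2. `raise KeyError(...) from e` raises KeyError (RuntimeError is attached as __cause__, but only KeyError is active).
3. Outer `except KeyError` matches → ret = 11.
4. `except RuntimeError` is not reached.
Result: 11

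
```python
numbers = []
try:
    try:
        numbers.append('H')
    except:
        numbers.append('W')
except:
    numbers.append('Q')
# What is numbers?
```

Step-by-step execution trace:
1. Inner try: `numbers.append('H')` → numbers = ['H']. No exception raised.
2. Inner `except` is skipped.
3. Inner try completes normally; outer `except` is skipped.
Result: ['H']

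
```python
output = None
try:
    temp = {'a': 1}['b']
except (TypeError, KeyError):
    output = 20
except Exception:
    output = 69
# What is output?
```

Step-by-step execution trace:
1. `temp = {'a': 1}['b']` raises KeyError.
2. `except (TypeError, KeyError)` matches (KeyError is in the tuple) → output = 20.
3. `except Exception` is not reached.
Result: 20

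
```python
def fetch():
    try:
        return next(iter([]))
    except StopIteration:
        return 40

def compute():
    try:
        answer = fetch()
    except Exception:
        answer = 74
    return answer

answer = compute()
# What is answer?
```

Step-by-step execution trace:
1. `compute()` calls `fetch()`.
2. In fetch: `next(iter([]))` raises StopIteration; `except StopIteration` catches it → returns 40.
3. In compute: `answer = fetch()` → answer = 40. No exception reaches compute.
4. `except Exception` is skipped; compute returns 40.
5. answer = 40.
Result: 40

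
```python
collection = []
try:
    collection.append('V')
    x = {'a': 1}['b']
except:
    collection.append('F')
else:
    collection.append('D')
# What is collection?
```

Step-by-step execution trace:
1. try: `collection.append('V')` → collection = ['V'].
2. `x = {'a': 1}['b']` raises KeyError.
3. bare `except` matches → `collection.append('F')` → collection = ['V', 'F'].
4. `else` is skipped (an exception was raised).
Result: ['V', 'F']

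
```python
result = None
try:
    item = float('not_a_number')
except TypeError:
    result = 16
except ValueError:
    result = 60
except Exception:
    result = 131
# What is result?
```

Step-by-step execution trace:
1. `item = float('not_a_number')` raises ValueError.
2. `except TypeError` does not match ValueError; skipped.
3. `except ValueError` matches → result = 60.
4. Remaining except clauses are skipped.
Result: 60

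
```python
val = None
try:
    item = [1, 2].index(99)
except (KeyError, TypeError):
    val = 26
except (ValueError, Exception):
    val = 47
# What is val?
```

Step-by-step execution trace:
1. `item = [1, 2].index(99)` raises ValueError.
2. `except (KeyError, TypeError)` does not match ValueError; skipped.
3. `except (ValueError, Exception)` matches (ValueError is in the tuple) → val = 47.
Result: 47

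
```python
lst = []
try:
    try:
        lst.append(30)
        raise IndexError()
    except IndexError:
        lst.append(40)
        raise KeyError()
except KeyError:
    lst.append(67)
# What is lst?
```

Step-by-step execution trace:
1. Inner try: `lst.append(30)` → lst = [30].
2. `raise IndexError()` raises IndexError.
3. Inner `except IndexError` matches → `lst.append(40)` → lst = [30, 40].
4. `raise KeyError()` raises KeyError; propagates to outer try.
5. Outer `except KeyError` matches → `lst.append(67)` → lst = [30, 40, 67].
Result: [30, 40, 67]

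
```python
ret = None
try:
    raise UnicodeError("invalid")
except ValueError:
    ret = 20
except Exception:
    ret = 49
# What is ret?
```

Step-by-step execution trace:
1. `raise UnicodeError(...)` raises UnicodeError.
2. `except ValueError` matches (UnicodeError is a subclass of ValueError) → ret = 20.
3. `except Exception` is not reached.
Result: 20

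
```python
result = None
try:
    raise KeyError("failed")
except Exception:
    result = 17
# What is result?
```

Step-by-step execution trace:
1. `raise KeyError(...)` raises KeyError.
2. `except Exception` matches (KeyError is a subclass of Exception) → result = 17.
Result: 17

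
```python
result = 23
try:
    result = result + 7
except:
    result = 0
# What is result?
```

Step-by-step execution trace:
1. result starts at 23.
2. try: `result = result + 7` → result = 30. No exception raised.
3. `except` is skipped.
Result: 30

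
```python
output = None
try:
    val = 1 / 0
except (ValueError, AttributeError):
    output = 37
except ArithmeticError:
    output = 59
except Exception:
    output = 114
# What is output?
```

Step-by-step execution trace:
1. `val = 1 / 0` raises ZeroDivisionError.
2. `except (ValueError, AttributeError)` does not match ZeroDivisionError; skipped.
3. `except ArithmeticError` matches (ZeroDivisionError is a subclass of ArithmeticError) → output = 59.
4. `except Exception` is not reached.
Result: 59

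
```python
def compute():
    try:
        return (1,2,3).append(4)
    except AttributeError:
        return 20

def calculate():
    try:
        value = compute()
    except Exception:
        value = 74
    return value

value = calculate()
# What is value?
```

Step-by-step execution trace:
1. `calculate()` calls `compute()`.
2. In compute: `(1,2,3).append(4)` raises AttributeError; `except AttributeError` catches it → returns 20.
3. In calculate: `value = compute()` → value = 20. No exception reaches calculate.
4. `except Exception` is skipped; calculate returns 20.
5. value = 20.
Result: 20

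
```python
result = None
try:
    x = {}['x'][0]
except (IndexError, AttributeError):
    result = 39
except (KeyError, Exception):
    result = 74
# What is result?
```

Step-by-step execution trace:
1. `x = {}['x'][0]` raises KeyError.
2. `except (IndexError, AttributeError)` does not match KeyError; skipped.
3. `except (KeyError, Exception)` matches (KeyError is in the tuple) → result = 74.
Result: 74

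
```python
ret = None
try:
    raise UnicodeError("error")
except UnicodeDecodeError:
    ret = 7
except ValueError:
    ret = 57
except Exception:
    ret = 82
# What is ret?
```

Step-by-step execution trace:
1. `raise UnicodeError(...)` raises UnicodeError.
2. `except UnicodeDecodeError` does not match (UnicodeError is not a subclass of UnicodeDecodeError); skipped.
3. `except ValueError` matches (UnicodeError is a subclass of ValueError) → ret = 57.
4. `except Exception` is not reached.
Result: 57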